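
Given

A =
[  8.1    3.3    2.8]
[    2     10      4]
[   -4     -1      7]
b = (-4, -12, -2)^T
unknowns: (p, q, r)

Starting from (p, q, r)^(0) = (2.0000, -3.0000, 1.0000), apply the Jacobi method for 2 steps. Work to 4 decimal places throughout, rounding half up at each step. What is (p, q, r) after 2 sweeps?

Iteration 1:
  p = (-4 - (3.3)·-3.0000 - (2.8)·1.0000) / (8.1) = 0.3827
  q = (-12 - (2)·2.0000 - (4)·1.0000) / (10) = -2.0000
  r = (-2 - (-4)·2.0000 - (-1)·-3.0000) / (7) = 0.4286
Iteration 2:
  p = (-4 - (3.3)·-2.0000 - (2.8)·0.4286) / (8.1) = 0.1728
  q = (-12 - (2)·0.3827 - (4)·0.4286) / (10) = -1.4480
  r = (-2 - (-4)·0.3827 - (-1)·-2.0000) / (7) = -0.3527

(0.1728, -1.4480, -0.3527)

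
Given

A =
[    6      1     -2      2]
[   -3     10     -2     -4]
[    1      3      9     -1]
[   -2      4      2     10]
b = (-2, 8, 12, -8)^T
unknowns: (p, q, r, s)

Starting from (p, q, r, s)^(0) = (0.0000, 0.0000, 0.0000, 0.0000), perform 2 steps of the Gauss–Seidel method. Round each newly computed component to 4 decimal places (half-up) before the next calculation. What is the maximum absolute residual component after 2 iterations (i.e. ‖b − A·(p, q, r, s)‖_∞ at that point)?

Iteration 1:
  p = (-2 - (1)·0.0000 - (-2)·0.0000 - (2)·0.0000) / (6) = -0.3333
  q = (8 - (-3)·-0.3333 - (-2)·0.0000 - (-4)·0.0000) / (10) = 0.7000
  r = (12 - (1)·-0.3333 - (3)·0.7000 - (-1)·0.0000) / (9) = 1.1370
  s = (-8 - (-2)·-0.3333 - (4)·0.7000 - (2)·1.1370) / (10) = -1.3741
Iteration 2:
  p = (-2 - (1)·0.7000 - (-2)·1.1370 - (2)·-1.3741) / (6) = 0.3870
  q = (8 - (-3)·0.3870 - (-2)·1.1370 - (-4)·-1.3741) / (10) = 0.5939
  r = (12 - (1)·0.3870 - (3)·0.5939 - (-1)·-1.3741) / (9) = 0.9397
  s = (-8 - (-2)·0.3870 - (4)·0.5939 - (2)·0.9397) / (10) = -1.1481
Residual b − A·x = (-0.7403, 0.5090, 0.2259, 0.0000); ∞-norm = 0.7403

0.7403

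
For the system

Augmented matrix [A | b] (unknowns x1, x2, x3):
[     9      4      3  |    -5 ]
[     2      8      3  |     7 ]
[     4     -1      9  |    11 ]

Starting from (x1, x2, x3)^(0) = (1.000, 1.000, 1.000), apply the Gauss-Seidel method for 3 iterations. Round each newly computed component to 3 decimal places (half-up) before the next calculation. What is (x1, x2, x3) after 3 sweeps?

(-1.459, 0.498, 1.926)

Iteration 1:
  x1 = (-5 - (4)·1.000 - (3)·1.000) / (9) = -1.333
  x2 = (7 - (2)·-1.333 - (3)·1.000) / (8) = 0.833
  x3 = (11 - (4)·-1.333 - (-1)·0.833) / (9) = 1.907
Iteration 2:
  x1 = (-5 - (4)·0.833 - (3)·1.907) / (9) = -1.561
  x2 = (7 - (2)·-1.561 - (3)·1.907) / (8) = 0.550
  x3 = (11 - (4)·-1.561 - (-1)·0.550) / (9) = 1.977
Iteration 3:
  x1 = (-5 - (4)·0.550 - (3)·1.977) / (9) = -1.459
  x2 = (7 - (2)·-1.459 - (3)·1.977) / (8) = 0.498
  x3 = (11 - (4)·-1.459 - (-1)·0.498) / (9) = 1.926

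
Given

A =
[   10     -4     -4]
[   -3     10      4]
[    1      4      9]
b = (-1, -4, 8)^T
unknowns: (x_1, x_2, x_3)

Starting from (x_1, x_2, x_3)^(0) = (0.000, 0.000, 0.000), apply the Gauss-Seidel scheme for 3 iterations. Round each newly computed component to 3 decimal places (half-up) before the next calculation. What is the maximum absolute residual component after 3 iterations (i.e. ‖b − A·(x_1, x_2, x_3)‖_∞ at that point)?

Iteration 1:
  x_1 = (-1 - (-4)·0.000 - (-4)·0.000) / (10) = -0.100
  x_2 = (-4 - (-3)·-0.100 - (4)·0.000) / (10) = -0.430
  x_3 = (8 - (1)·-0.100 - (4)·-0.430) / (9) = 1.091
Iteration 2:
  x_1 = (-1 - (-4)·-0.430 - (-4)·1.091) / (10) = 0.164
  x_2 = (-4 - (-3)·0.164 - (4)·1.091) / (10) = -0.787
  x_3 = (8 - (1)·0.164 - (4)·-0.787) / (9) = 1.220
Iteration 3:
  x_1 = (-1 - (-4)·-0.787 - (-4)·1.220) / (10) = 0.073
  x_2 = (-4 - (-3)·0.073 - (4)·1.220) / (10) = -0.866
  x_3 = (8 - (1)·0.073 - (4)·-0.866) / (9) = 1.266
Residual b − A·x = (-0.130, -0.185, -0.003); ∞-norm = 0.185

0.185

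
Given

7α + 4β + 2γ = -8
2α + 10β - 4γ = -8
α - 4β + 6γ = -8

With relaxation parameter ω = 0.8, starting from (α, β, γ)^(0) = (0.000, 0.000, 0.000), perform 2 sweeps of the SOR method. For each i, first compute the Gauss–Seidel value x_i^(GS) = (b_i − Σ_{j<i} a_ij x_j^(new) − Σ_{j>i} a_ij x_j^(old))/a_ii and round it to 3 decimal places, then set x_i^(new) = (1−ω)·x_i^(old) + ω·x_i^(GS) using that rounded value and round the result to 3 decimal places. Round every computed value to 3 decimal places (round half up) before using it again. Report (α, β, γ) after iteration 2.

Iteration 1:
  α: GS value = (-8 - (4)·0.000 - (2)·0.000) / (7) = -1.143;  α ← (1−ω)·0.000 + ω·-1.143 = -0.914
  β: GS value = (-8 - (2)·-0.914 - (-4)·0.000) / (10) = -0.617;  β ← (1−ω)·0.000 + ω·-0.617 = -0.494
  γ: GS value = (-8 - (1)·-0.914 - (-4)·-0.494) / (6) = -1.510;  γ ← (1−ω)·0.000 + ω·-1.510 = -1.208
Iteration 2:
  α: GS value = (-8 - (4)·-0.494 - (2)·-1.208) / (7) = -0.515;  α ← (1−ω)·-0.914 + ω·-0.515 = -0.595
  β: GS value = (-8 - (2)·-0.595 - (-4)·-1.208) / (10) = -1.164;  β ← (1−ω)·-0.494 + ω·-1.164 = -1.030
  γ: GS value = (-8 - (1)·-0.595 - (-4)·-1.030) / (6) = -1.921;  γ ← (1−ω)·-1.208 + ω·-1.921 = -1.778

(-0.595, -1.030, -1.778)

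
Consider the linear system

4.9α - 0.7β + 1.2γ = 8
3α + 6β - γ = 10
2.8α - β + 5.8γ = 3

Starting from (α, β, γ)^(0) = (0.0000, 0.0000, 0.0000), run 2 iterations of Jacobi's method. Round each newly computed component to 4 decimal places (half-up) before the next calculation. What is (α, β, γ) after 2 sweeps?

Iteration 1:
  α = (8 - (-0.7)·0.0000 - (1.2)·0.0000) / (4.9) = 1.6327
  β = (10 - (3)·0.0000 - (-1)·0.0000) / (6) = 1.6667
  γ = (3 - (2.8)·0.0000 - (-1)·0.0000) / (5.8) = 0.5172
Iteration 2:
  α = (8 - (-0.7)·1.6667 - (1.2)·0.5172) / (4.9) = 1.7441
  β = (10 - (3)·1.6327 - (-1)·0.5172) / (6) = 0.9365
  γ = (3 - (2.8)·1.6327 - (-1)·1.6667) / (5.8) = 0.0164

(1.7441, 0.9365, 0.0164)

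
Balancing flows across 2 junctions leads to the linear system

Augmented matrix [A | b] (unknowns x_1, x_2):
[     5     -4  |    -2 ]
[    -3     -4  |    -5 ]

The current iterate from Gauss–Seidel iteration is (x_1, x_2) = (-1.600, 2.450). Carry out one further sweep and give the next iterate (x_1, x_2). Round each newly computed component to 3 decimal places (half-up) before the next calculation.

(1.560, 0.080)

One sweep:
  x_1 = (-2 - (-4)·2.450) / (5) = 1.560
  x_2 = (-5 - (-3)·1.560) / (-4) = 0.080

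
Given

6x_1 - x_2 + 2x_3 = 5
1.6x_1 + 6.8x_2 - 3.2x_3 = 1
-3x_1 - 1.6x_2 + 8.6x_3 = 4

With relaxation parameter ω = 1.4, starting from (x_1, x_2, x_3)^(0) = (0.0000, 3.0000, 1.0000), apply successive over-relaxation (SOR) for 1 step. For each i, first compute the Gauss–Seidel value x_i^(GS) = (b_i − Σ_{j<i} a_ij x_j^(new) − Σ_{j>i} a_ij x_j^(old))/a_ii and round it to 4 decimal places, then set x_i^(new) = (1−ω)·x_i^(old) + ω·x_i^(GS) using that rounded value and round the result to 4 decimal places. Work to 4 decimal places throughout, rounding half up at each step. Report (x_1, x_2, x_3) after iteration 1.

Iteration 1:
  x_1: GS value = (5 - (-1)·3.0000 - (2)·1.0000) / (6) = 1.0000;  x_1 ← (1−ω)·0.0000 + ω·1.0000 = 1.4000
  x_2: GS value = (1 - (1.6)·1.4000 - (-3.2)·1.0000) / (6.8) = 0.2882;  x_2 ← (1−ω)·3.0000 + ω·0.2882 = -0.7965
  x_3: GS value = (4 - (-3)·1.4000 - (-1.6)·-0.7965) / (8.6) = 0.8053;  x_3 ← (1−ω)·1.0000 + ω·0.8053 = 0.7274

(1.4000, -0.7965, 0.7274)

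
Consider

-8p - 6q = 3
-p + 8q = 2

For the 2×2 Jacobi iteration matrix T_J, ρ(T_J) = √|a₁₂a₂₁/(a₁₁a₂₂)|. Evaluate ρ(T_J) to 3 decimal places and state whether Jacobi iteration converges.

a₁₂a₂₁/(a₁₁a₂₂) = (-6)·(-1) / ((-8)·(8)) = -0.093750
ρ = √|-0.093750| = √0.093750 = 0.306
ρ < 1, so Jacobi converges

0.306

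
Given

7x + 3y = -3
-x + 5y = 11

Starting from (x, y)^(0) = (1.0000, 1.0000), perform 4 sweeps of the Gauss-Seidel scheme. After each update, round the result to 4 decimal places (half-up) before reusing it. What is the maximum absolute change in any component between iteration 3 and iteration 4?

Iteration 1:
  x = (-3 - (3)·1.0000) / (7) = -0.8571
  y = (11 - (-1)·-0.8571) / (5) = 2.0286
Iteration 2:
  x = (-3 - (3)·2.0286) / (7) = -1.2980
  y = (11 - (-1)·-1.2980) / (5) = 1.9404
Iteration 3:
  x = (-3 - (3)·1.9404) / (7) = -1.2602
  y = (11 - (-1)·-1.2602) / (5) = 1.9480
Iteration 4:
  x = (-3 - (3)·1.9480) / (7) = -1.2634
  y = (11 - (-1)·-1.2634) / (5) = 1.9473
Change: (-0.0032, -0.0007) → max |·| = 0.0032

0.0032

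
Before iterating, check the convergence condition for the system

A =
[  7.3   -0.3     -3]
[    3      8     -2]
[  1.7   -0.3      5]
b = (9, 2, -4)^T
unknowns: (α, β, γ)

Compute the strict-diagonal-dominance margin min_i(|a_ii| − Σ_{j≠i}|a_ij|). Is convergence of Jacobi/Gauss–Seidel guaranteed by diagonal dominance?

3

row 1: |7.3| − (0.3+3) = 4
row 2: |8| − (3+2) = 3
row 3: |5| − (1.7+0.3) = 3
minimum over rows = 3 → strictly diagonally dominant (convergence guaranteed)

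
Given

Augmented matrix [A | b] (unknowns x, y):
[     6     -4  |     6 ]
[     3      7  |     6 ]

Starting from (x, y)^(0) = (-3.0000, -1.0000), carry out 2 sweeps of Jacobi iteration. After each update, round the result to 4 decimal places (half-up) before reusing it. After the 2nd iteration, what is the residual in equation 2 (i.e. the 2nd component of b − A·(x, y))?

-6.2859

Iteration 1:
  x = (6 - (-4)·-1.0000) / (6) = 0.3333
  y = (6 - (3)·-3.0000) / (7) = 2.1429
Iteration 2:
  x = (6 - (-4)·2.1429) / (6) = 2.4286
  y = (6 - (3)·0.3333) / (7) = 0.7143
Residual b − A·x = (-5.7144, -6.2859)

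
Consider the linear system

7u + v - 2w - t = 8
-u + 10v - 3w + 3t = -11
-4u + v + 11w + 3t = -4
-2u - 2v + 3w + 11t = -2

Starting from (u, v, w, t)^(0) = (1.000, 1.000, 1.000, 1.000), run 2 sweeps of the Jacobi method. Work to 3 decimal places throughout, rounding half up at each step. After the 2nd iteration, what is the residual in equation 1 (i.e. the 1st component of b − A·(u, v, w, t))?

1.395

Iteration 1:
  u = (8 - (1)·1.000 - (-2)·1.000 - (-1)·1.000) / (7) = 1.429
  v = (-11 - (-1)·1.000 - (-3)·1.000 - (3)·1.000) / (10) = -1.000
  w = (-4 - (-4)·1.000 - (1)·1.000 - (3)·1.000) / (11) = -0.364
  t = (-2 - (-2)·1.000 - (-2)·1.000 - (3)·1.000) / (11) = -0.091
Iteration 2:
  u = (8 - (1)·-1.000 - (-2)·-0.364 - (-1)·-0.091) / (7) = 1.169
  v = (-11 - (-1)·1.429 - (-3)·-0.364 - (3)·-0.091) / (10) = -1.039
  w = (-4 - (-4)·1.429 - (1)·-1.000 - (3)·-0.091) / (11) = 0.272
  t = (-2 - (-2)·1.429 - (-2)·-1.000 - (3)·-0.364) / (11) = -0.005
Residual b − A·x = (1.395, 1.390, -1.262, -2.501)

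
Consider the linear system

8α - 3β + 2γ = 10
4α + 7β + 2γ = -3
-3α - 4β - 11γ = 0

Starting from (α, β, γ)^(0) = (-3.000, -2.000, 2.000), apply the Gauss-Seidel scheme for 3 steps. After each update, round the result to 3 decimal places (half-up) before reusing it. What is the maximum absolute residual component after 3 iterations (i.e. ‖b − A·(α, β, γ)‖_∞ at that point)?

0.141

Iteration 1:
  α = (10 - (-3)·-2.000 - (2)·2.000) / (8) = 0.000
  β = (-3 - (4)·0.000 - (2)·2.000) / (7) = -1.000
  γ = (0 - (-3)·0.000 - (-4)·-1.000) / (-11) = 0.364
Iteration 2:
  α = (10 - (-3)·-1.000 - (2)·0.364) / (8) = 0.784
  β = (-3 - (4)·0.784 - (2)·0.364) / (7) = -0.981
  γ = (0 - (-3)·0.784 - (-4)·-0.981) / (-11) = 0.143
Iteration 3:
  α = (10 - (-3)·-0.981 - (2)·0.143) / (8) = 0.846
  β = (-3 - (4)·0.846 - (2)·0.143) / (7) = -0.953
  γ = (0 - (-3)·0.846 - (-4)·-0.953) / (-11) = 0.116
Residual b − A·x = (0.141, 0.055, 0.002); ∞-norm = 0.141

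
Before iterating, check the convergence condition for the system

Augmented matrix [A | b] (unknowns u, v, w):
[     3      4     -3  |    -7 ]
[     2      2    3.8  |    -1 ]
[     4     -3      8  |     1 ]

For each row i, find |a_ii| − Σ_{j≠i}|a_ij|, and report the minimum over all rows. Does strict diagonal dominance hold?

-4

row 1: |3| − (4+3) = -4
row 2: |2| − (2+3.8) = -3.8
row 3: |8| − (4+3) = 1
minimum over rows = -4 → not strictly diagonally dominant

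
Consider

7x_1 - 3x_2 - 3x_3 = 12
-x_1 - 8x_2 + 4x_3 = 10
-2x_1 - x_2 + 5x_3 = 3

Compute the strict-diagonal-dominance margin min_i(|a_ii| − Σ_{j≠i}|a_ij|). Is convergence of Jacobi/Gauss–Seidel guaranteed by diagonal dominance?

row 1: |7| − (3+3) = 1
row 2: |-8| − (1+4) = 3
row 3: |5| − (2+1) = 2
minimum over rows = 1 → strictly diagonally dominant (convergence guaranteed)

1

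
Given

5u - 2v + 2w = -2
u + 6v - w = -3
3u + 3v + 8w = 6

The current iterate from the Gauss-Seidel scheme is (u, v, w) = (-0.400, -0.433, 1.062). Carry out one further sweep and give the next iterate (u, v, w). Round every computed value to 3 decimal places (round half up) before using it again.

One sweep:
  u = (-2 - (-2)·-0.433 - (2)·1.062) / (5) = -0.998
  v = (-3 - (1)·-0.998 - (-1)·1.062) / (6) = -0.157
  w = (6 - (3)·-0.998 - (3)·-0.157) / (8) = 1.183

(-0.998, -0.157, 1.183)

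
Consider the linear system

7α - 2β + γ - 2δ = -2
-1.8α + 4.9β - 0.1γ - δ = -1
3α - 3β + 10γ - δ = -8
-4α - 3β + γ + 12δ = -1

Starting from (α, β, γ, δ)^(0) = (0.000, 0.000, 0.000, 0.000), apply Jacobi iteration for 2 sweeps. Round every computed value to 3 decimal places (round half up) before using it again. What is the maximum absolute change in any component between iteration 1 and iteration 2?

0.138

Iteration 1:
  α = (-2 - (-2)·0.000 - (1)·0.000 - (-2)·0.000) / (7) = -0.286
  β = (-1 - (-1.8)·0.000 - (-0.1)·0.000 - (-1)·0.000) / (4.9) = -0.204
  γ = (-8 - (3)·0.000 - (-3)·0.000 - (-1)·0.000) / (10) = -0.800
  δ = (-1 - (-4)·0.000 - (-3)·0.000 - (1)·0.000) / (12) = -0.083
Iteration 2:
  α = (-2 - (-2)·-0.204 - (1)·-0.800 - (-2)·-0.083) / (7) = -0.253
  β = (-1 - (-1.8)·-0.286 - (-0.1)·-0.800 - (-1)·-0.083) / (4.9) = -0.342
  γ = (-8 - (3)·-0.286 - (-3)·-0.204 - (-1)·-0.083) / (10) = -0.784
  δ = (-1 - (-4)·-0.286 - (-3)·-0.204 - (1)·-0.800) / (12) = -0.163
Change: (0.033, -0.138, 0.016, -0.080) → max |·| = 0.138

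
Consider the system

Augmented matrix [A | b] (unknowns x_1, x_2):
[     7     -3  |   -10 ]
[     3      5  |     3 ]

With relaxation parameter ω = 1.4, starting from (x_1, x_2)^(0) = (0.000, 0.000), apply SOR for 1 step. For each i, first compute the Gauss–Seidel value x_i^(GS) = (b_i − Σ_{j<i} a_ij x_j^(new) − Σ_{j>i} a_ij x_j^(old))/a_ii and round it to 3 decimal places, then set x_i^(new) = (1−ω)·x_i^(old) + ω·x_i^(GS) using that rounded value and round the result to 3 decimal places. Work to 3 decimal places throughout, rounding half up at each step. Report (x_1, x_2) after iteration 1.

(-2.001, 2.521)

Iteration 1:
  x_1: GS value = (-10 - (-3)·0.000) / (7) = -1.429;  x_1 ← (1−ω)·0.000 + ω·-1.429 = -2.001
  x_2: GS value = (3 - (3)·-2.001) / (5) = 1.801;  x_2 ← (1−ω)·0.000 + ω·1.801 = 2.521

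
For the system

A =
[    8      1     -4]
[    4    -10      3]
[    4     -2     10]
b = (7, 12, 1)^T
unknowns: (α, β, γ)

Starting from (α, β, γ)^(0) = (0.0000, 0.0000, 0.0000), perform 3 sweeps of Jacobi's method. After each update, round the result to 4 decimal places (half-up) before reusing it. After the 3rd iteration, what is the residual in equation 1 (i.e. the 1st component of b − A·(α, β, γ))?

Iteration 1:
  α = (7 - (1)·0.0000 - (-4)·0.0000) / (8) = 0.8750
  β = (12 - (4)·0.0000 - (3)·0.0000) / (-10) = -1.2000
  γ = (1 - (4)·0.0000 - (-2)·0.0000) / (10) = 0.1000
Iteration 2:
  α = (7 - (1)·-1.2000 - (-4)·0.1000) / (8) = 1.0750
  β = (12 - (4)·0.8750 - (3)·0.1000) / (-10) = -0.8200
  γ = (1 - (4)·0.8750 - (-2)·-1.2000) / (10) = -0.4900
Iteration 3:
  α = (7 - (1)·-0.8200 - (-4)·-0.4900) / (8) = 0.7325
  β = (12 - (4)·1.0750 - (3)·-0.4900) / (-10) = -0.9170
  γ = (1 - (4)·1.0750 - (-2)·-0.8200) / (10) = -0.4940
Residual b − A·x = (0.0810, 1.3820, 1.1760)

0.0810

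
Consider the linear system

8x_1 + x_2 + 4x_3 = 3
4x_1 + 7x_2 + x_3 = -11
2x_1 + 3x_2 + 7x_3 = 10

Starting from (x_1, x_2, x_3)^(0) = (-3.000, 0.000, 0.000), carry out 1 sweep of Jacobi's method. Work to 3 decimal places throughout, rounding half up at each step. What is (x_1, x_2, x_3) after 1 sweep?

Iteration 1:
  x_1 = (3 - (1)·0.000 - (4)·0.000) / (8) = 0.375
  x_2 = (-11 - (4)·-3.000 - (1)·0.000) / (7) = 0.143
  x_3 = (10 - (2)·-3.000 - (3)·0.000) / (7) = 2.286

(0.375, 0.143, 2.286)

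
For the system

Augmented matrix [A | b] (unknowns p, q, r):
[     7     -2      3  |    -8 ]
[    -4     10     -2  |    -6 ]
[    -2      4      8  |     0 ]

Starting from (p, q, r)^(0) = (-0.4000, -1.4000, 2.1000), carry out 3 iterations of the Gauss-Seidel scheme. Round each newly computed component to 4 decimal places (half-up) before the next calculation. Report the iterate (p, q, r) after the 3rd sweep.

Iteration 1:
  p = (-8 - (-2)·-1.4000 - (3)·2.1000) / (7) = -2.4429
  q = (-6 - (-4)·-2.4429 - (-2)·2.1000) / (10) = -1.1572
  r = (0 - (-2)·-2.4429 - (4)·-1.1572) / (8) = -0.0321
Iteration 2:
  p = (-8 - (-2)·-1.1572 - (3)·-0.0321) / (7) = -1.4597
  q = (-6 - (-4)·-1.4597 - (-2)·-0.0321) / (10) = -1.1903
  r = (0 - (-2)·-1.4597 - (4)·-1.1903) / (8) = 0.2302
Iteration 3:
  p = (-8 - (-2)·-1.1903 - (3)·0.2302) / (7) = -1.5816
  q = (-6 - (-4)·-1.5816 - (-2)·0.2302) / (10) = -1.1866
  r = (0 - (-2)·-1.5816 - (4)·-1.1866) / (8) = 0.1979

(-1.5816, -1.1866, 0.1979)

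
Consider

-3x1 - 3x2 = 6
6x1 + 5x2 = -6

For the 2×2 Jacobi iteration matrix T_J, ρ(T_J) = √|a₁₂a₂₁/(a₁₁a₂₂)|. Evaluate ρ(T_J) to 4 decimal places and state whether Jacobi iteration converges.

1.0954

a₁₂a₂₁/(a₁₁a₂₂) = (-3)·(6) / ((-3)·(5)) = 1.200000
ρ = √|1.200000| = √1.200000 = 1.0954
ρ > 1, so Jacobi diverges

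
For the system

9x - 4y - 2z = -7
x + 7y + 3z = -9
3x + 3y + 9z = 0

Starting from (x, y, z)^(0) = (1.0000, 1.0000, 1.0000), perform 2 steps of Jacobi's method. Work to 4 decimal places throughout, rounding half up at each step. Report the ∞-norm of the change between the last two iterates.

Iteration 1:
  x = (-7 - (-4)·1.0000 - (-2)·1.0000) / (9) = -0.1111
  y = (-9 - (1)·1.0000 - (3)·1.0000) / (7) = -1.8571
  z = (0 - (3)·1.0000 - (3)·1.0000) / (9) = -0.6667
Iteration 2:
  x = (-7 - (-4)·-1.8571 - (-2)·-0.6667) / (9) = -1.7513
  y = (-9 - (1)·-0.1111 - (3)·-0.6667) / (7) = -0.9841
  z = (0 - (3)·-0.1111 - (3)·-1.8571) / (9) = 0.6561
Change: (-1.6402, 0.8730, 1.3228) → max |·| = 1.6402

1.6402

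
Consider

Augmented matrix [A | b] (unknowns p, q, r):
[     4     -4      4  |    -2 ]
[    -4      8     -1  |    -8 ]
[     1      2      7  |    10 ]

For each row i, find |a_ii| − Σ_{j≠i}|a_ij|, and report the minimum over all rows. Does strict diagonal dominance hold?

-4

row 1: |4| − (4+4) = -4
row 2: |8| − (4+1) = 3
row 3: |7| − (1+2) = 4
minimum over rows = -4 → not strictly diagonally dominant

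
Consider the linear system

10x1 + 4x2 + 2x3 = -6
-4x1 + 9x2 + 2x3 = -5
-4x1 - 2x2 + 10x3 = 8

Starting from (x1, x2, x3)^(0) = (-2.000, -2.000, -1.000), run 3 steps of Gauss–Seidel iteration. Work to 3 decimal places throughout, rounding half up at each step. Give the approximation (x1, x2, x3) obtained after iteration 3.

(-0.226, -0.721, 0.565)

Iteration 1:
  x1 = (-6 - (4)·-2.000 - (2)·-1.000) / (10) = 0.400
  x2 = (-5 - (-4)·0.400 - (2)·-1.000) / (9) = -0.156
  x3 = (8 - (-4)·0.400 - (-2)·-0.156) / (10) = 0.929
Iteration 2:
  x1 = (-6 - (4)·-0.156 - (2)·0.929) / (10) = -0.723
  x2 = (-5 - (-4)·-0.723 - (2)·0.929) / (9) = -1.083
  x3 = (8 - (-4)·-0.723 - (-2)·-1.083) / (10) = 0.294
Iteration 3:
  x1 = (-6 - (4)·-1.083 - (2)·0.294) / (10) = -0.226
  x2 = (-5 - (-4)·-0.226 - (2)·0.294) / (9) = -0.721
  x3 = (8 - (-4)·-0.226 - (-2)·-0.721) / (10) = 0.565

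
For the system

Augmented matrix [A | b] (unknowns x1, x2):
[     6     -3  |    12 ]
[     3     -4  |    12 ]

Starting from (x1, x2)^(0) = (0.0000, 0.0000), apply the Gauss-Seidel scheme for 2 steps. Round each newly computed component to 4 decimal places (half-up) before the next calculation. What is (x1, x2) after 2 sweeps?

(1.2500, -2.0625)

Iteration 1:
  x1 = (12 - (-3)·0.0000) / (6) = 2.0000
  x2 = (12 - (3)·2.0000) / (-4) = -1.5000
Iteration 2:
  x1 = (12 - (-3)·-1.5000) / (6) = 1.2500
  x2 = (12 - (3)·1.2500) / (-4) = -2.0625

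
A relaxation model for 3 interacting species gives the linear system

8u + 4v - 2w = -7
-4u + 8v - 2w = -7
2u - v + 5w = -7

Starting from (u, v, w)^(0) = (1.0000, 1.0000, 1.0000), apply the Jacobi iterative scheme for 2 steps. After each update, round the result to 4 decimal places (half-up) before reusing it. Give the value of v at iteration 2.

Iteration 1:
  u = (-7 - (4)·1.0000 - (-2)·1.0000) / (8) = -1.1250
  v = (-7 - (-4)·1.0000 - (-2)·1.0000) / (8) = -0.1250
  w = (-7 - (2)·1.0000 - (-1)·1.0000) / (5) = -1.6000
Iteration 2:
  u = (-7 - (4)·-0.1250 - (-2)·-1.6000) / (8) = -1.2125
  v = (-7 - (-4)·-1.1250 - (-2)·-1.6000) / (8) = -1.8375
  w = (-7 - (2)·-1.1250 - (-1)·-0.1250) / (5) = -0.9750

-1.8375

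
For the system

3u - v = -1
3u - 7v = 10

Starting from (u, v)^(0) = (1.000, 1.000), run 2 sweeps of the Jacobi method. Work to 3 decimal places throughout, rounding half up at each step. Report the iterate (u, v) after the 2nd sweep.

(-0.667, -1.429)

Iteration 1:
  u = (-1 - (-1)·1.000) / (3) = 0.000
  v = (10 - (3)·1.000) / (-7) = -1.000
Iteration 2:
  u = (-1 - (-1)·-1.000) / (3) = -0.667
  v = (10 - (3)·0.000) / (-7) = -1.429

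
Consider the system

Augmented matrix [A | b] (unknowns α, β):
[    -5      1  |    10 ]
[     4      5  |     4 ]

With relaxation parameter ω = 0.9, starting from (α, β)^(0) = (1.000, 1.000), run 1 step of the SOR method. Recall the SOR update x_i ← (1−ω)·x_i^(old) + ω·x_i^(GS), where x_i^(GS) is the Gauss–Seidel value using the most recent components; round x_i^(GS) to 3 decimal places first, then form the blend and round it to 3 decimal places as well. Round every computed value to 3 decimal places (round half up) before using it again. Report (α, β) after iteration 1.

Iteration 1:
  α: GS value = (10 - (1)·1.000) / (-5) = -1.800;  α ← (1−ω)·1.000 + ω·-1.800 = -1.520
  β: GS value = (4 - (4)·-1.520) / (5) = 2.016;  β ← (1−ω)·1.000 + ω·2.016 = 1.914

(-1.520, 1.914)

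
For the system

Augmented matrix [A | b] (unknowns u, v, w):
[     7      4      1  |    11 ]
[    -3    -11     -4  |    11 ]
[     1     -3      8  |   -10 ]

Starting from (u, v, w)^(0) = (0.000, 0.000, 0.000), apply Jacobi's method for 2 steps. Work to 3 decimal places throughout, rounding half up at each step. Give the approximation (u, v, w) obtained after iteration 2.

(2.321, -0.974, -1.821)

Iteration 1:
  u = (11 - (4)·0.000 - (1)·0.000) / (7) = 1.571
  v = (11 - (-3)·0.000 - (-4)·0.000) / (-11) = -1.000
  w = (-10 - (1)·0.000 - (-3)·0.000) / (8) = -1.250
Iteration 2:
  u = (11 - (4)·-1.000 - (1)·-1.250) / (7) = 2.321
  v = (11 - (-3)·1.571 - (-4)·-1.250) / (-11) = -0.974
  w = (-10 - (1)·1.571 - (-3)·-1.000) / (8) = -1.821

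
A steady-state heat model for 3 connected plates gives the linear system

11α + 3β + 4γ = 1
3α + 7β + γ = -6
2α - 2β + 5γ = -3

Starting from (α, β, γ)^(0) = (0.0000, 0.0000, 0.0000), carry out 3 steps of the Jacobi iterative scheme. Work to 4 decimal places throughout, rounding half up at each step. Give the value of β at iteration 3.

-0.9499

Iteration 1:
  α = (1 - (3)·0.0000 - (4)·0.0000) / (11) = 0.0909
  β = (-6 - (3)·0.0000 - (1)·0.0000) / (7) = -0.8571
  γ = (-3 - (2)·0.0000 - (-2)·0.0000) / (5) = -0.6000
Iteration 2:
  α = (1 - (3)·-0.8571 - (4)·-0.6000) / (11) = 0.5428
  β = (-6 - (3)·0.0909 - (1)·-0.6000) / (7) = -0.8104
  γ = (-3 - (2)·0.0909 - (-2)·-0.8571) / (5) = -0.9792
Iteration 3:
  α = (1 - (3)·-0.8104 - (4)·-0.9792) / (11) = 0.6680
  β = (-6 - (3)·0.5428 - (1)·-0.9792) / (7) = -0.9499
  γ = (-3 - (2)·0.5428 - (-2)·-0.8104) / (5) = -1.1413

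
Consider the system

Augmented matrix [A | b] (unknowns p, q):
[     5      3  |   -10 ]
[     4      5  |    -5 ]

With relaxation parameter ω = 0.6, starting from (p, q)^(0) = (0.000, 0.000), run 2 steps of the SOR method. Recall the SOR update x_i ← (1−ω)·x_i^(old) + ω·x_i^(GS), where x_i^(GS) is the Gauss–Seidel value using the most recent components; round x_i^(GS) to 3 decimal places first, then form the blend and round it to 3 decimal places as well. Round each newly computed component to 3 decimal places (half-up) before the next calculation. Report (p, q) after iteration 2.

(-1.672, 0.193)

Iteration 1:
  p: GS value = (-10 - (3)·0.000) / (5) = -2.000;  p ← (1−ω)·0.000 + ω·-2.000 = -1.200
  q: GS value = (-5 - (4)·-1.200) / (5) = -0.040;  q ← (1−ω)·0.000 + ω·-0.040 = -0.024
Iteration 2:
  p: GS value = (-10 - (3)·-0.024) / (5) = -1.986;  p ← (1−ω)·-1.200 + ω·-1.986 = -1.672
  q: GS value = (-5 - (4)·-1.672) / (5) = 0.338;  q ← (1−ω)·-0.024 + ω·0.338 = 0.193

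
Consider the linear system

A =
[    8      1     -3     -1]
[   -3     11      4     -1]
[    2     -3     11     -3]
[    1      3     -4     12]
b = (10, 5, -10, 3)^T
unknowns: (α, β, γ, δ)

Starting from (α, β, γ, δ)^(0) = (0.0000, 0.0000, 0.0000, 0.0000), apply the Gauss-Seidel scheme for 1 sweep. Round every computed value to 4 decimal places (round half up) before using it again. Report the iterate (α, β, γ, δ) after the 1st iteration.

Iteration 1:
  α = (10 - (1)·0.0000 - (-3)·0.0000 - (-1)·0.0000) / (8) = 1.2500
  β = (5 - (-3)·1.2500 - (4)·0.0000 - (-1)·0.0000) / (11) = 0.7955
  γ = (-10 - (2)·1.2500 - (-3)·0.7955 - (-3)·0.0000) / (11) = -0.9194
  δ = (3 - (1)·1.2500 - (3)·0.7955 - (-4)·-0.9194) / (12) = -0.3595

(1.2500, 0.7955, -0.9194, -0.3595)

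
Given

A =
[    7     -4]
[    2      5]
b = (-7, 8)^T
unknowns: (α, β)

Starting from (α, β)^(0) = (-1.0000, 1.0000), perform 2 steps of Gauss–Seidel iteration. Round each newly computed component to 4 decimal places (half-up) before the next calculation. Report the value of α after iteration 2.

0.0122

Iteration 1:
  α = (-7 - (-4)·1.0000) / (7) = -0.4286
  β = (8 - (2)·-0.4286) / (5) = 1.7714
Iteration 2:
  α = (-7 - (-4)·1.7714) / (7) = 0.0122
  β = (8 - (2)·0.0122) / (5) = 1.5951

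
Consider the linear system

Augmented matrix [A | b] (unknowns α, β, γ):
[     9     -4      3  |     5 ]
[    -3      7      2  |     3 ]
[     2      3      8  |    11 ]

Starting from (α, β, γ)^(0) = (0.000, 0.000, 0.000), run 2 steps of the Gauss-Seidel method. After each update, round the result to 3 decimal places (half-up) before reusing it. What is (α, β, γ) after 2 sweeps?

(0.523, 0.371, 1.105)

Iteration 1:
  α = (5 - (-4)·0.000 - (3)·0.000) / (9) = 0.556
  β = (3 - (-3)·0.556 - (2)·0.000) / (7) = 0.667
  γ = (11 - (2)·0.556 - (3)·0.667) / (8) = 0.986
Iteration 2:
  α = (5 - (-4)·0.667 - (3)·0.986) / (9) = 0.523
  β = (3 - (-3)·0.523 - (2)·0.986) / (7) = 0.371
  γ = (11 - (2)·0.523 - (3)·0.371) / (8) = 1.105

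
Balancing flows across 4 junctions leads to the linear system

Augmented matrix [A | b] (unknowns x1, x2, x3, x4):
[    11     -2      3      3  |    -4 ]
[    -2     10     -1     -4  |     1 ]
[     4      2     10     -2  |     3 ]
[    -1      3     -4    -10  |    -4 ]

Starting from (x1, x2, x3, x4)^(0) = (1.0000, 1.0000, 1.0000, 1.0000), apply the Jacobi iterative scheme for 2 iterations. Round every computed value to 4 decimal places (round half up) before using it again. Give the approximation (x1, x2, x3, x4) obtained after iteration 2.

Iteration 1:
  x1 = (-4 - (-2)·1.0000 - (3)·1.0000 - (3)·1.0000) / (11) = -0.7273
  x2 = (1 - (-2)·1.0000 - (-1)·1.0000 - (-4)·1.0000) / (10) = 0.8000
  x3 = (3 - (4)·1.0000 - (2)·1.0000 - (-2)·1.0000) / (10) = -0.1000
  x4 = (-4 - (-1)·1.0000 - (3)·1.0000 - (-4)·1.0000) / (-10) = 0.2000
Iteration 2:
  x1 = (-4 - (-2)·0.8000 - (3)·-0.1000 - (3)·0.2000) / (11) = -0.2455
  x2 = (1 - (-2)·-0.7273 - (-1)·-0.1000 - (-4)·0.2000) / (10) = 0.0245
  x3 = (3 - (4)·-0.7273 - (2)·0.8000 - (-2)·0.2000) / (10) = 0.4709
  x4 = (-4 - (-1)·-0.7273 - (3)·0.8000 - (-4)·-0.1000) / (-10) = 0.7527

(-0.2455, 0.0245, 0.4709, 0.7527)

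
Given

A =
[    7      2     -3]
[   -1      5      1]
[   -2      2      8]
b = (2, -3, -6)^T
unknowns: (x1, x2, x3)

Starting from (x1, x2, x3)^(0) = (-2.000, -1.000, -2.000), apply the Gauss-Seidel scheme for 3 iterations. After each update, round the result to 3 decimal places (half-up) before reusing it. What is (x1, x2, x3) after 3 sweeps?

(0.142, -0.445, -0.603)

Iteration 1:
  x1 = (2 - (2)·-1.000 - (-3)·-2.000) / (7) = -0.286
  x2 = (-3 - (-1)·-0.286 - (1)·-2.000) / (5) = -0.257
  x3 = (-6 - (-2)·-0.286 - (2)·-0.257) / (8) = -0.757
Iteration 2:
  x1 = (2 - (2)·-0.257 - (-3)·-0.757) / (7) = 0.035
  x2 = (-3 - (-1)·0.035 - (1)·-0.757) / (5) = -0.442
  x3 = (-6 - (-2)·0.035 - (2)·-0.442) / (8) = -0.631
Iteration 3:
  x1 = (2 - (2)·-0.442 - (-3)·-0.631) / (7) = 0.142
  x2 = (-3 - (-1)·0.142 - (1)·-0.631) / (5) = -0.445
  x3 = (-6 - (-2)·0.142 - (2)·-0.445) / (8) = -0.603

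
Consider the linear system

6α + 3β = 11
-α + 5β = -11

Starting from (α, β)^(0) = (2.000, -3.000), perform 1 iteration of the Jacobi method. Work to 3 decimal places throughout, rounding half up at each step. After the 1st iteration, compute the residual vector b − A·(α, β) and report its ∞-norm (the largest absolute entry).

3.598

Iteration 1:
  α = (11 - (3)·-3.000) / (6) = 3.333
  β = (-11 - (-1)·2.000) / (5) = -1.800
Residual b − A·x = (-3.598, 1.333); ∞-norm = 3.598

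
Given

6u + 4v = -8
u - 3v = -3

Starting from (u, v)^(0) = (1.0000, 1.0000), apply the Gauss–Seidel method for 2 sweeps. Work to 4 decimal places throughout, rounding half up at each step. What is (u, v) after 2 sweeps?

(-1.5555, 0.4815)

Iteration 1:
  u = (-8 - (4)·1.0000) / (6) = -2.0000
  v = (-3 - (1)·-2.0000) / (-3) = 0.3333
Iteration 2:
  u = (-8 - (4)·0.3333) / (6) = -1.5555
  v = (-3 - (1)·-1.5555) / (-3) = 0.4815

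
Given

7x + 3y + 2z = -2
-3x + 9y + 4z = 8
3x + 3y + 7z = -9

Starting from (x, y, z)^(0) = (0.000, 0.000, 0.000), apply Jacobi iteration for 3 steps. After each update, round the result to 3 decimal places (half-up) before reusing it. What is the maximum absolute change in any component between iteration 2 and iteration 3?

0.199

Iteration 1:
  x = (-2 - (3)·0.000 - (2)·0.000) / (7) = -0.286
  y = (8 - (-3)·0.000 - (4)·0.000) / (9) = 0.889
  z = (-9 - (3)·0.000 - (3)·0.000) / (7) = -1.286
Iteration 2:
  x = (-2 - (3)·0.889 - (2)·-1.286) / (7) = -0.299
  y = (8 - (-3)·-0.286 - (4)·-1.286) / (9) = 1.365
  z = (-9 - (3)·-0.286 - (3)·0.889) / (7) = -1.544
Iteration 3:
  x = (-2 - (3)·1.365 - (2)·-1.544) / (7) = -0.430
  y = (8 - (-3)·-0.299 - (4)·-1.544) / (9) = 1.475
  z = (-9 - (3)·-0.299 - (3)·1.365) / (7) = -1.743
Change: (-0.131, 0.110, -0.199) → max |·| = 0.199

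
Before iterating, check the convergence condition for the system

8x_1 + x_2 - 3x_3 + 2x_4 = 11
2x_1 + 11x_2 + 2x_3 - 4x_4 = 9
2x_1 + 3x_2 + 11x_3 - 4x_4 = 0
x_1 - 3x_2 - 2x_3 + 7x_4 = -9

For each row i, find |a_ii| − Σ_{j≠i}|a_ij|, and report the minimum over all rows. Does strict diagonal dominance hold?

1

row 1: |8| − (1+3+2) = 2
row 2: |11| − (2+2+4) = 3
row 3: |11| − (2+3+4) = 2
row 4: |7| − (1+3+2) = 1
minimum over rows = 1 → strictly diagonally dominant (convergence guaranteed)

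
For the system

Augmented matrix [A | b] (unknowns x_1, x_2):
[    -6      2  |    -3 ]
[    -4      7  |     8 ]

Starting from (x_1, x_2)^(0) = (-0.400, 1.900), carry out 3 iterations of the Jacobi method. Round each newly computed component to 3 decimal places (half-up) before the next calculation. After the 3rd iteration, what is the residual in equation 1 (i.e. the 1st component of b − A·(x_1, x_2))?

0.376

Iteration 1:
  x_1 = (-3 - (2)·1.900) / (-6) = 1.133
  x_2 = (8 - (-4)·-0.400) / (7) = 0.914
Iteration 2:
  x_1 = (-3 - (2)·0.914) / (-6) = 0.805
  x_2 = (8 - (-4)·1.133) / (7) = 1.790
Iteration 3:
  x_1 = (-3 - (2)·1.790) / (-6) = 1.097
  x_2 = (8 - (-4)·0.805) / (7) = 1.603
Residual b − A·x = (0.376, 1.167)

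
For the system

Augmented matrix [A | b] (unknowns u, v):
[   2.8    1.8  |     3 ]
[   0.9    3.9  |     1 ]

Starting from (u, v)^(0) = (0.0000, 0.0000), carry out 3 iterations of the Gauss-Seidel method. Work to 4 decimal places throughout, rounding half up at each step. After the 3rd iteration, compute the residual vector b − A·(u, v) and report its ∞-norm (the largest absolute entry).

Iteration 1:
  u = (3 - (1.8)·0.0000) / (2.8) = 1.0714
  v = (1 - (0.9)·1.0714) / (3.9) = 0.0092
Iteration 2:
  u = (3 - (1.8)·0.0092) / (2.8) = 1.0655
  v = (1 - (0.9)·1.0655) / (3.9) = 0.0105
Iteration 3:
  u = (3 - (1.8)·0.0105) / (2.8) = 1.0647
  v = (1 - (0.9)·1.0647) / (3.9) = 0.0107
Residual b − A·x = (-0.0004, 0.0000); ∞-norm = 0.0004

0.0004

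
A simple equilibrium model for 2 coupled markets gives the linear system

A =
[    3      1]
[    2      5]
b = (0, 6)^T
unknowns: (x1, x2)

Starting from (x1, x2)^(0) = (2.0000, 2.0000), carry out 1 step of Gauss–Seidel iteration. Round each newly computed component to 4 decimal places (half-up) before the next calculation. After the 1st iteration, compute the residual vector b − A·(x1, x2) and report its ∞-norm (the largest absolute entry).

Iteration 1:
  x1 = (0 - (1)·2.0000) / (3) = -0.6667
  x2 = (6 - (2)·-0.6667) / (5) = 1.4667
Residual b − A·x = (0.5334, -0.0001); ∞-norm = 0.5334

0.5334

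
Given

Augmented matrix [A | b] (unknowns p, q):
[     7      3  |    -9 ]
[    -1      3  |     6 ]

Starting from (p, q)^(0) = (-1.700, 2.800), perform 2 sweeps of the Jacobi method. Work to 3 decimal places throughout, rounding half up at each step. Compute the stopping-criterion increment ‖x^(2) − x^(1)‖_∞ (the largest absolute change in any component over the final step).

Iteration 1:
  p = (-9 - (3)·2.800) / (7) = -2.486
  q = (6 - (-1)·-1.700) / (3) = 1.433
Iteration 2:
  p = (-9 - (3)·1.433) / (7) = -1.900
  q = (6 - (-1)·-2.486) / (3) = 1.171
Change: (0.586, -0.262) → max |·| = 0.586

0.586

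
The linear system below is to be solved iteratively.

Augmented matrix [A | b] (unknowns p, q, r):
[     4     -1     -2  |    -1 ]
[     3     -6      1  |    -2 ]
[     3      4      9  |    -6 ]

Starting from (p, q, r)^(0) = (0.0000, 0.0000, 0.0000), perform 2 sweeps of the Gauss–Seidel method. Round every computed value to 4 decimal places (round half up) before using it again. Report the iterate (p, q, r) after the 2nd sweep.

Iteration 1:
  p = (-1 - (-1)·0.0000 - (-2)·0.0000) / (4) = -0.2500
  q = (-2 - (3)·-0.2500 - (1)·0.0000) / (-6) = 0.2083
  r = (-6 - (3)·-0.2500 - (4)·0.2083) / (9) = -0.6759
Iteration 2:
  p = (-1 - (-1)·0.2083 - (-2)·-0.6759) / (4) = -0.5359
  q = (-2 - (3)·-0.5359 - (1)·-0.6759) / (-6) = -0.0473
  r = (-6 - (3)·-0.5359 - (4)·-0.0473) / (9) = -0.4670

(-0.5359, -0.0473, -0.4670)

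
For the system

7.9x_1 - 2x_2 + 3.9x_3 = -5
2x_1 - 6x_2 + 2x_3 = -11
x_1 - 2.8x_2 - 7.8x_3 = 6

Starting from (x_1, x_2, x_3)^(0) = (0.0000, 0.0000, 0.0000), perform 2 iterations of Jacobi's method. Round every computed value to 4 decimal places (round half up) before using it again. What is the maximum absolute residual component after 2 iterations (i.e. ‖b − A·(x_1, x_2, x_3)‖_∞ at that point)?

Iteration 1:
  x_1 = (-5 - (-2)·0.0000 - (3.9)·0.0000) / (7.9) = -0.6329
  x_2 = (-11 - (2)·0.0000 - (2)·0.0000) / (-6) = 1.8333
  x_3 = (6 - (1)·0.0000 - (-2.8)·0.0000) / (-7.8) = -0.7692
Iteration 2:
  x_1 = (-5 - (-2)·1.8333 - (3.9)·-0.7692) / (7.9) = 0.2109
  x_2 = (-11 - (2)·-0.6329 - (2)·-0.7692) / (-6) = 1.3660
  x_3 = (6 - (1)·-0.6329 - (-2.8)·1.8333) / (-7.8) = -1.5085
Residual b − A·x = (1.9490, -0.2088, -2.1524); ∞-norm = 2.1524

2.1524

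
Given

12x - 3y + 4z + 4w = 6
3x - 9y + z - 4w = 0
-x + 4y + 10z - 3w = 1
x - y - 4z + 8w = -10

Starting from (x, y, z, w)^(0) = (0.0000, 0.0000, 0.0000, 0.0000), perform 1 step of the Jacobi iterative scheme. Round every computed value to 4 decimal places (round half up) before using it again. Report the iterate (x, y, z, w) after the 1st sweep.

(0.5000, 0.0000, 0.1000, -1.2500)

Iteration 1:
  x = (6 - (-3)·0.0000 - (4)·0.0000 - (4)·0.0000) / (12) = 0.5000
  y = (0 - (3)·0.0000 - (1)·0.0000 - (-4)·0.0000) / (-9) = 0.0000
  z = (1 - (-1)·0.0000 - (4)·0.0000 - (-3)·0.0000) / (10) = 0.1000
  w = (-10 - (1)·0.0000 - (-1)·0.0000 - (-4)·0.0000) / (8) = -1.2500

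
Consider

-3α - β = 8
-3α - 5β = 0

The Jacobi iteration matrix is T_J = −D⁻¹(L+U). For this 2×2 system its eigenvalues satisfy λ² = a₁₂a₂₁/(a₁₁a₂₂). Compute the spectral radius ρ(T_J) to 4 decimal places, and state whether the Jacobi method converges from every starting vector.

a₁₂a₂₁/(a₁₁a₂₂) = (-1)·(-3) / ((-3)·(-5)) = 0.200000
ρ = √|0.200000| = √0.200000 = 0.4472
ρ < 1, so Jacobi converges

0.4472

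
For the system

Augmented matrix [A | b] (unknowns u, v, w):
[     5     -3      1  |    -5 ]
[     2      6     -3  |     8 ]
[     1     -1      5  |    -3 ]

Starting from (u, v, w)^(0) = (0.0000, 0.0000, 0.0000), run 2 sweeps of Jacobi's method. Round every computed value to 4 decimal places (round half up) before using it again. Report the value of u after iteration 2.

-0.0800

Iteration 1:
  u = (-5 - (-3)·0.0000 - (1)·0.0000) / (5) = -1.0000
  v = (8 - (2)·0.0000 - (-3)·0.0000) / (6) = 1.3333
  w = (-3 - (1)·0.0000 - (-1)·0.0000) / (5) = -0.6000
Iteration 2:
  u = (-5 - (-3)·1.3333 - (1)·-0.6000) / (5) = -0.0800
  v = (8 - (2)·-1.0000 - (-3)·-0.6000) / (6) = 1.3667
  w = (-3 - (1)·-1.0000 - (-1)·1.3333) / (5) = -0.1333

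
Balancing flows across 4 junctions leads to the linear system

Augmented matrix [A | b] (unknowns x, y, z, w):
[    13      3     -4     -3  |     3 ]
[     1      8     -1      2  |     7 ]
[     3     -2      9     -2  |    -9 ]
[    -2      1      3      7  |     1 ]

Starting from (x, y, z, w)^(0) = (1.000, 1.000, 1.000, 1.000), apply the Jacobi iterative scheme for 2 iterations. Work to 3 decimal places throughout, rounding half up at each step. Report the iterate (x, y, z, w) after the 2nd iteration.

Iteration 1:
  x = (3 - (3)·1.000 - (-4)·1.000 - (-3)·1.000) / (13) = 0.538
  y = (7 - (1)·1.000 - (-1)·1.000 - (2)·1.000) / (8) = 0.625
  z = (-9 - (3)·1.000 - (-2)·1.000 - (-2)·1.000) / (9) = -0.889
  w = (1 - (-2)·1.000 - (1)·1.000 - (3)·1.000) / (7) = -0.143
Iteration 2:
  x = (3 - (3)·0.625 - (-4)·-0.889 - (-3)·-0.143) / (13) = -0.220
  y = (7 - (1)·0.538 - (-1)·-0.889 - (2)·-0.143) / (8) = 0.732
  z = (-9 - (3)·0.538 - (-2)·0.625 - (-2)·-0.143) / (9) = -1.072
  w = (1 - (-2)·0.538 - (1)·0.625 - (3)·-0.889) / (7) = 0.588

(-0.220, 0.732, -1.072, 0.588)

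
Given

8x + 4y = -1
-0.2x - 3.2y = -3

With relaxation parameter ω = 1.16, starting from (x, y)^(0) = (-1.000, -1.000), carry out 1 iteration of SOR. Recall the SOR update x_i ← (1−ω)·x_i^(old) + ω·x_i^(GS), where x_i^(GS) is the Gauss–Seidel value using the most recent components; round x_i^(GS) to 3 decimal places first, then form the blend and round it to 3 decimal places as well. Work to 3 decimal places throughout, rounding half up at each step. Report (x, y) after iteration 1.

(0.595, 1.204)

Iteration 1:
  x: GS value = (-1 - (4)·-1.000) / (8) = 0.375;  x ← (1−ω)·-1.000 + ω·0.375 = 0.595
  y: GS value = (-3 - (-0.2)·0.595) / (-3.2) = 0.900;  y ← (1−ω)·-1.000 + ω·0.900 = 1.204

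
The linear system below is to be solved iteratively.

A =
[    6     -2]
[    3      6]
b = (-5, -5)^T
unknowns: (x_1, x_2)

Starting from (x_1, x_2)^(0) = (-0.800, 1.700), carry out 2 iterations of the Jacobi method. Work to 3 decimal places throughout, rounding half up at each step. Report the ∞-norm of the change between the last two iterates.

Iteration 1:
  x_1 = (-5 - (-2)·1.700) / (6) = -0.267
  x_2 = (-5 - (3)·-0.800) / (6) = -0.433
Iteration 2:
  x_1 = (-5 - (-2)·-0.433) / (6) = -0.978
  x_2 = (-5 - (3)·-0.267) / (6) = -0.700
Change: (-0.711, -0.267) → max |·| = 0.711

0.711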